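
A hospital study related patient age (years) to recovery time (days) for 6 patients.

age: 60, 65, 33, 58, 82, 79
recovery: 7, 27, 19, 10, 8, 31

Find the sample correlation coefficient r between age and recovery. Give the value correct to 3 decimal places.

0.086

n = 6, Σx = 377, Σy = 102, Σx² = 25243, Σy² = 2264, Σxy = 6487
nΣxy − ΣxΣy = 38922 − 38454 = 468
nΣx² − (Σx)² = 151458 − 142129 = 9329; nΣy² − (Σy)² = 13584 − 10404 = 3180
r = 468 / √(9329 × 3180) = 468 / 5446.6705 ≈ 0.086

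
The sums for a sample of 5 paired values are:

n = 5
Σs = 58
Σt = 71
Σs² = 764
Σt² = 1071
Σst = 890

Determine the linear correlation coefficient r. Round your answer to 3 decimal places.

r = (nΣst − ΣsΣt) / √[(nΣs² − (Σs)²)(nΣt² − (Σt)²)]
Numerator: 5×890 − 58×71 = 332
Denominator: √[(3820 − 3364)(5355 − 5041)] = √[456 × 314] = 378.3966
r = 332 / 378.3966 ≈ 0.877

0.877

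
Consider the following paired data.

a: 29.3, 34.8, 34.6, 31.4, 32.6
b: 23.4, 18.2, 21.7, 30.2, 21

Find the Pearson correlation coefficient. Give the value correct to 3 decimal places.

-0.560

n = 5, Σa = 162.7, Σb = 114.5, Σa² = 5315.41, Σb² = 2702.73, Σab = 3702.68
nΣab − ΣaΣb = 18513.4 − 18629.15 = -115.75
nΣa² − (Σa)² = 26577.05 − 26471.29 = 105.76; nΣb² − (Σb)² = 13513.65 − 13110.25 = 403.4
r = -115.75 / √(105.76 × 403.4) = -115.75 / 206.5516 ≈ -0.560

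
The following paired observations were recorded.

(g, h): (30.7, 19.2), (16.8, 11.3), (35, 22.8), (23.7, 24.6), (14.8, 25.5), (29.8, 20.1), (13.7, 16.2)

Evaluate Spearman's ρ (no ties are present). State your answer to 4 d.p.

Rank g: 6, 3, 7, 4, 2, 5, 1
Rank h: 3, 1, 5, 6, 7, 4, 2
d = rank(g) − rank(h): 3, 2, 2, -2, -5, 1, -1; Σd² = 48
ρ = 1 − 6Σd² / [n(n²−1)] = 1 − 6×48 / (7×48) = 1 − 288/336 ≈ 0.1429

0.1429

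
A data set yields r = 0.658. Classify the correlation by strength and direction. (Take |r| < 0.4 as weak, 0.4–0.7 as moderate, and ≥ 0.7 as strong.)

r = 0.658 > 0 so the relationship is positive.
|r| = 0.658, which falls in the moderate range.

moderate positive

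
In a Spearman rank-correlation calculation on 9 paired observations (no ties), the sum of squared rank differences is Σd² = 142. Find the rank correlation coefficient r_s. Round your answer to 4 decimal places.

-0.1833

ρ = 1 − 6Σd² / [n(n²−1)] = 1 − 6×142 / (9×80)
  = 1 − 852/720 = 1 − 1.18333 ≈ -0.1833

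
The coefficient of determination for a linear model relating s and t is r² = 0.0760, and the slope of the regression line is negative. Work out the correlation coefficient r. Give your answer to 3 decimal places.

-0.276

|r| = √0.0760 = 0.276
The association is negative, so r = −0.276.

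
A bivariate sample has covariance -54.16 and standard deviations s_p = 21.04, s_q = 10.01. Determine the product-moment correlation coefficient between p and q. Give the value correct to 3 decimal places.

r = Cov(p,q) / (s_p · s_q) = -54.16 / (21.04 × 10.01)
  = -54.16 / 210.6104 ≈ -0.257

-0.257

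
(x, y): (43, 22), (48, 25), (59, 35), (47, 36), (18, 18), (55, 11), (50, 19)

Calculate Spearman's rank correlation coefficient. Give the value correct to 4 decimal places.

Rank x: 2, 4, 7, 3, 1, 6, 5
Rank y: 4, 5, 6, 7, 2, 1, 3
d = rank(x) − rank(y): -2, -1, 1, -4, -1, 5, 2; Σd² = 52
ρ = 1 − 6Σd² / [n(n²−1)] = 1 − 6×52 / (7×48) = 1 − 312/336 ≈ 0.0714

0.0714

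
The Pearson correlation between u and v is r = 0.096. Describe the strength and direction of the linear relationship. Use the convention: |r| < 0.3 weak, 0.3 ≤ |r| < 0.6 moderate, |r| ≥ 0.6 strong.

r = 0.096 > 0 so the relationship is positive.
|r| = 0.096, which falls in the weak range.

weak positive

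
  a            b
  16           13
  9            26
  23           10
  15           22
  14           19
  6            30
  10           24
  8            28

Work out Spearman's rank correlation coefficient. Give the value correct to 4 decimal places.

-0.9762

Rank a: 7, 3, 8, 6, 5, 1, 4, 2
Rank b: 2, 6, 1, 4, 3, 8, 5, 7
d = rank(a) − rank(b): 5, -3, 7, 2, 2, -7, -1, -5; Σd² = 166
ρ = 1 − 6Σd² / [n(n²−1)] = 1 − 6×166 / (8×63) = 1 − 996/504 ≈ -0.9762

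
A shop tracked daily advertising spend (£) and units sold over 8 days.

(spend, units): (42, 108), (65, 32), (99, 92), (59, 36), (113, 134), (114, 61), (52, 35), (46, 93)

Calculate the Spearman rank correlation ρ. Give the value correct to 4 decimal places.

-0.0476

Rank spend: 1, 5, 6, 4, 7, 8, 3, 2
Rank units: 7, 1, 5, 3, 8, 4, 2, 6
d = rank(spend) − rank(units): -6, 4, 1, 1, -1, 4, 1, -4; Σd² = 88
ρ = 1 − 6Σd² / [n(n²−1)] = 1 − 6×88 / (8×63) = 1 − 528/504 ≈ -0.0476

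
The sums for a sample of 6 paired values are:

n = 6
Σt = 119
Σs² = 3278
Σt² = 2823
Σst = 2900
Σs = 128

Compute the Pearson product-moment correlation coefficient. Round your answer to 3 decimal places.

0.718

r = (nΣst − ΣsΣt) / √[(nΣs² − (Σs)²)(nΣt² − (Σt)²)]
Numerator: 6×2900 − 128×119 = 2168
Denominator: √[(19668 − 16384)(16938 − 14161)] = √[3284 × 2777] = 3019.8788
r = 2168 / 3019.8788 ≈ 0.718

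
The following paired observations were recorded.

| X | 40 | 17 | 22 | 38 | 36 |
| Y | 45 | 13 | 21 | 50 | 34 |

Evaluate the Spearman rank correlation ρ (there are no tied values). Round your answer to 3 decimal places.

Rank X: 5, 1, 2, 4, 3
Rank Y: 4, 1, 2, 5, 3
d = rank(X) − rank(Y): 1, 0, 0, -1, 0; Σd² = 2
ρ = 1 − 6Σd² / [n(n²−1)] = 1 − 6×2 / (5×24) = 1 − 12/120 ≈ 0.900

0.900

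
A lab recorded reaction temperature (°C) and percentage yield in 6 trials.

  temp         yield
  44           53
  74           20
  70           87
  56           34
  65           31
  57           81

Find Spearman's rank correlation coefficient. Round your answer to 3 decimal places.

-0.257

Rank temp: 1, 6, 5, 2, 4, 3
Rank yield: 4, 1, 6, 3, 2, 5
d = rank(temp) − rank(yield): -3, 5, -1, -1, 2, -2; Σd² = 44
ρ = 1 − 6Σd² / [n(n²−1)] = 1 − 6×44 / (6×35) = 1 − 264/210 ≈ -0.257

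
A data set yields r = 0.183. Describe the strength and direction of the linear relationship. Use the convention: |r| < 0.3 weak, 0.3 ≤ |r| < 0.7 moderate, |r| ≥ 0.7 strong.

r = 0.183 > 0 so the relationship is positive.
|r| = 0.183, which falls in the weak range.

weak positive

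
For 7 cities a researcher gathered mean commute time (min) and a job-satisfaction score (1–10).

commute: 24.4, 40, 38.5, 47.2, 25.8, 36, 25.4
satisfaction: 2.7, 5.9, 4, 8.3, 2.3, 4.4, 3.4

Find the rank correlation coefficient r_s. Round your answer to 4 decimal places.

Rank commute: 1, 6, 5, 7, 3, 4, 2
Rank satisfaction: 2, 6, 4, 7, 1, 5, 3
d = rank(commute) − rank(satisfaction): -1, 0, 1, 0, 2, -1, -1; Σd² = 8
ρ = 1 − 6Σd² / [n(n²−1)] = 1 − 6×8 / (7×48) = 1 − 48/336 ≈ 0.8571

0.8571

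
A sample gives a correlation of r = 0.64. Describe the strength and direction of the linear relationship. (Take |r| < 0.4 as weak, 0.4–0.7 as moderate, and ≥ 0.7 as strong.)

moderate positive

r = 0.64 > 0 so the relationship is positive.
|r| = 0.64, which falls in the moderate range.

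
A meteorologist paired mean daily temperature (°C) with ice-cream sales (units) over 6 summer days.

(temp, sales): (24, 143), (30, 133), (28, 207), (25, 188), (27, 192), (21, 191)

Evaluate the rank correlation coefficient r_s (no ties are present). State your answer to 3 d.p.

Rank temp: 2, 6, 5, 3, 4, 1
Rank sales: 2, 1, 6, 3, 5, 4
d = rank(temp) − rank(sales): 0, 5, -1, 0, -1, -3; Σd² = 36
ρ = 1 − 6Σd² / [n(n²−1)] = 1 − 6×36 / (6×35) = 1 − 216/210 ≈ -0.029

-0.029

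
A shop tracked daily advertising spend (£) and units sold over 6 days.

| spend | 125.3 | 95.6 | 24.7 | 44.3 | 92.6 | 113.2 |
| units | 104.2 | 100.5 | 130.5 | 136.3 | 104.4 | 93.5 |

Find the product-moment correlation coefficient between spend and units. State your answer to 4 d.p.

n = 6, Σx = 495.7, Σy = 669.4, Σx² = 48801.03, Σy² = 76207.44, Σxy = 52177.14
nΣxy − ΣxΣy = 313062.84 − 331821.58 = -18758.74
nΣx² − (Σx)² = 292806.18 − 245718.49 = 47087.69; nΣy² − (Σy)² = 457244.64 − 448096.36 = 9148.28
r = -18758.74 / √(47087.69 × 9148.28) = -18758.74 / 20755.0325 ≈ -0.9038

-0.9038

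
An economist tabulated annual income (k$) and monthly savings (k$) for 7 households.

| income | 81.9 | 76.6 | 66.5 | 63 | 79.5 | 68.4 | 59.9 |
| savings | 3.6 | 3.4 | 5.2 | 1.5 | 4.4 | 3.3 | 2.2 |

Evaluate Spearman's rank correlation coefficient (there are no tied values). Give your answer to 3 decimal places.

0.571

Rank income: 7, 5, 3, 2, 6, 4, 1
Rank savings: 5, 4, 7, 1, 6, 3, 2
d = rank(income) − rank(savings): 2, 1, -4, 1, 0, 1, -1; Σd² = 24
ρ = 1 − 6Σd² / [n(n²−1)] = 1 − 6×24 / (7×48) = 1 − 144/336 ≈ 0.571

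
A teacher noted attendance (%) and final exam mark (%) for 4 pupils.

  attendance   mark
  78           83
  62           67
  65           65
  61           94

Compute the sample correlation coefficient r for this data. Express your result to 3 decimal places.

n = 4, Σx = 266, Σy = 309, Σx² = 17874, Σy² = 24439, Σxy = 20587
nΣxy − ΣxΣy = 82348 − 82194 = 154
nΣx² − (Σx)² = 71496 − 70756 = 740; nΣy² − (Σy)² = 97756 − 95481 = 2275
r = 154 / √(740 × 2275) = 154 / 1297.4976 ≈ 0.119

0.119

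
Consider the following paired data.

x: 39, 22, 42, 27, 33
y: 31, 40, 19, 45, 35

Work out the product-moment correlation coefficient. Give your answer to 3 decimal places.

-0.871

n = 5, Σx = 163, Σy = 170, Σx² = 5587, Σy² = 6172, Σxy = 5257
nΣxy − ΣxΣy = 26285 − 27710 = -1425
nΣx² − (Σx)² = 27935 − 26569 = 1366; nΣy² − (Σy)² = 30860 − 28900 = 1960
r = -1425 / √(1366 × 1960) = -1425 / 1636.2640 ≈ -0.871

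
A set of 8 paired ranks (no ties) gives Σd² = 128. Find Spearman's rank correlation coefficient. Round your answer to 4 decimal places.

ρ = 1 − 6Σd² / [n(n²−1)] = 1 − 6×128 / (8×63)
  = 1 − 768/504 = 1 − 1.52381 ≈ -0.5238

-0.5238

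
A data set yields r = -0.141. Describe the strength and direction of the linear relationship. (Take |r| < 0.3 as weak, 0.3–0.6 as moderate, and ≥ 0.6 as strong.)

r = -0.141 < 0 so the relationship is negative.
|r| = 0.141, which falls in the weak range.

weak negative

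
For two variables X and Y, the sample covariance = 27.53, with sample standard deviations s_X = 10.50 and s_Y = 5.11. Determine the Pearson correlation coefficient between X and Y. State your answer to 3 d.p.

r = Cov(X,Y) / (s_X · s_Y) = 27.53 / (10.50 × 5.11)
  = 27.53 / 53.6550 ≈ 0.513

0.513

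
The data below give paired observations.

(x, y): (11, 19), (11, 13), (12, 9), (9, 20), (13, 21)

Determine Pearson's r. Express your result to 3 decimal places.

-0.176

n = 5, Σx = 56, Σy = 82, Σx² = 636, Σy² = 1452, Σxy = 913
nΣxy − ΣxΣy = 4565 − 4592 = -27
nΣx² − (Σx)² = 3180 − 3136 = 44; nΣy² − (Σy)² = 7260 − 6724 = 536
r = -27 / √(44 × 536) = -27 / 153.5708 ≈ -0.176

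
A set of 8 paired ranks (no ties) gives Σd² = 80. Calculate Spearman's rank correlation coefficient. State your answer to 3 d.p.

ρ = 1 − 6Σd² / [n(n²−1)] = 1 − 6×80 / (8×63)
  = 1 − 480/504 = 1 − 0.9524 ≈ 0.048

0.048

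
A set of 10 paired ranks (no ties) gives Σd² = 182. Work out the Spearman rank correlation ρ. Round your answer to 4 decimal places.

ρ = 1 − 6Σd² / [n(n²−1)] = 1 − 6×182 / (10×99)
  = 1 − 1092/990 = 1 − 1.10303 ≈ -0.1030

-0.1030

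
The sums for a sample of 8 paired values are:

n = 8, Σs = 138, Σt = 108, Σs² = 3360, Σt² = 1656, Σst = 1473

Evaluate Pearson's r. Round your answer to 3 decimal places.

r = (nΣst − ΣsΣt) / √[(nΣs² − (Σs)²)(nΣt² − (Σt)²)]
Numerator: 8×1473 − 138×108 = -3120
Denominator: √[(26880 − 19044)(13248 − 11664)] = √[7836 × 1584] = 3523.0986
r = -3120 / 3523.0986 ≈ -0.886

-0.886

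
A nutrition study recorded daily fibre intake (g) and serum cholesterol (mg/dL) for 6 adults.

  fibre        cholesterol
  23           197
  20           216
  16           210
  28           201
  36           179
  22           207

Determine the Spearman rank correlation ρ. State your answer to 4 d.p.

Rank fibre: 4, 2, 1, 5, 6, 3
Rank cholesterol: 2, 6, 5, 3, 1, 4
d = rank(fibre) − rank(cholesterol): 2, -4, -4, 2, 5, -1; Σd² = 66
ρ = 1 − 6Σd² / [n(n²−1)] = 1 − 6×66 / (6×35) = 1 − 396/210 ≈ -0.8857

-0.8857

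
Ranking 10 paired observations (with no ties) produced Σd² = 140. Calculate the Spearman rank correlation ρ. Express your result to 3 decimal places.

0.152

ρ = 1 − 6Σd² / [n(n²−1)] = 1 − 6×140 / (10×99)
  = 1 − 840/990 = 1 − 0.8485 ≈ 0.152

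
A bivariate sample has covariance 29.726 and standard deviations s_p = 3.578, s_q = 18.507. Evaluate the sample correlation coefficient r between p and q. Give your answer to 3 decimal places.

0.449

r = Cov(p,q) / (s_p · s_q) = 29.726 / (3.578 × 18.507)
  = 29.726 / 66.2180 ≈ 0.449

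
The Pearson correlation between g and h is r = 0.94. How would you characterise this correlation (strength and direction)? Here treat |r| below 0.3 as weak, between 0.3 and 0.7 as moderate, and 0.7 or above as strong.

strong positive

r = 0.94 > 0 so the relationship is positive.
|r| = 0.94, which falls in the strong range.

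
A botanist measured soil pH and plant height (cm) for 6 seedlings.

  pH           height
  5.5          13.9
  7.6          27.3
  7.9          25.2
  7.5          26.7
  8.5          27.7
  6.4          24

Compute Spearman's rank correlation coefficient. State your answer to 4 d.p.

0.8286

Rank pH: 1, 4, 5, 3, 6, 2
Rank height: 1, 5, 3, 4, 6, 2
d = rank(pH) − rank(height): 0, -1, 2, -1, 0, 0; Σd² = 6
ρ = 1 − 6Σd² / [n(n²−1)] = 1 − 6×6 / (6×35) = 1 − 36/210 ≈ 0.8286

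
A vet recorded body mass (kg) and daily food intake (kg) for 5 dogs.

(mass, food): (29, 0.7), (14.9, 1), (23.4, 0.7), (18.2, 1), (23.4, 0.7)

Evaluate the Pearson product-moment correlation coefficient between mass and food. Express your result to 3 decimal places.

n = 5, Σx = 108.9, Σy = 4.1, Σx² = 2489.37, Σy² = 3.47, Σxy = 86.16
nΣxy − ΣxΣy = 430.8 − 446.49 = -15.69
nΣx² − (Σx)² = 12446.85 − 11859.21 = 587.64; nΣy² − (Σy)² = 17.35 − 16.81 = 0.54
r = -15.69 / √(587.64 × 0.54) = -15.69 / 17.8136 ≈ -0.881

-0.881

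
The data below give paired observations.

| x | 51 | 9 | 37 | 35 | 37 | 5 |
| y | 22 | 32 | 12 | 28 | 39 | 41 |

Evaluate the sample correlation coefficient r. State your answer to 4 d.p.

n = 6, Σx = 174, Σy = 174, Σx² = 6670, Σy² = 5638, Σxy = 4482
nΣxy − ΣxΣy = 26892 − 30276 = -3384
nΣx² − (Σx)² = 40020 − 30276 = 9744; nΣy² − (Σy)² = 33828 − 30276 = 3552
r = -3384 / √(9744 × 3552) = -3384 / 5883.0849 ≈ -0.5752

-0.5752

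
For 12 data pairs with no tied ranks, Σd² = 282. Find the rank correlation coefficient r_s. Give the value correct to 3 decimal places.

0.014

ρ = 1 − 6Σd² / [n(n²−1)] = 1 − 6×282 / (12×143)
  = 1 − 1692/1716 = 1 − 0.9860 ≈ 0.014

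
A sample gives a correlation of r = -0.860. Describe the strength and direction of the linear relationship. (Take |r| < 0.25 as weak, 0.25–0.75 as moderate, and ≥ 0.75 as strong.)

r = -0.860 < 0 so the relationship is negative.
|r| = 0.860, which falls in the strong range.

strong negative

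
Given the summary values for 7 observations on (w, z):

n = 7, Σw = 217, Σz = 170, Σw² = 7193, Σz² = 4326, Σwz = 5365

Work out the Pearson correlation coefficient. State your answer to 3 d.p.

0.313

r = (nΣwz − ΣwΣz) / √[(nΣw² − (Σw)²)(nΣz² − (Σz)²)]
Numerator: 7×5365 − 217×170 = 665
Denominator: √[(50351 − 47089)(30282 − 28900)] = √[3262 × 1382] = 2123.2249
r = 665 / 2123.2249 ≈ 0.313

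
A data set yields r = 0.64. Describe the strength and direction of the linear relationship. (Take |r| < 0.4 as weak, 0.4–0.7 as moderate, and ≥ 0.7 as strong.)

r = 0.64 > 0 so the relationship is positive.
|r| = 0.64, which falls in the moderate range.

moderate positive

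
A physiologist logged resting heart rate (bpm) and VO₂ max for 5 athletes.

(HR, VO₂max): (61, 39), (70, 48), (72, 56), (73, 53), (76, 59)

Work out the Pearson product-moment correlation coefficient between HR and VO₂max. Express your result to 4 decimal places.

n = 5, Σx = 352, Σy = 255, Σx² = 24910, Σy² = 13251, Σxy = 18124
nΣxy − ΣxΣy = 90620 − 89760 = 860
nΣx² − (Σx)² = 124550 − 123904 = 646; nΣy² − (Σy)² = 66255 − 65025 = 1230
r = 860 / √(646 × 1230) = 860 / 891.3922 ≈ 0.9648

0.9648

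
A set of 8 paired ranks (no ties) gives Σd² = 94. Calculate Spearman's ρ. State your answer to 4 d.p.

-0.1190

ρ = 1 − 6Σd² / [n(n²−1)] = 1 − 6×94 / (8×63)
  = 1 − 564/504 = 1 − 1.11905 ≈ -0.1190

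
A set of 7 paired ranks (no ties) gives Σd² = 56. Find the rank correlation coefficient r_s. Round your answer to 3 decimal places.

ρ = 1 − 6Σd² / [n(n²−1)] = 1 − 6×56 / (7×48)
  = 1 − 336/336 = 1 − 1.0000 ≈ 0.000

0.000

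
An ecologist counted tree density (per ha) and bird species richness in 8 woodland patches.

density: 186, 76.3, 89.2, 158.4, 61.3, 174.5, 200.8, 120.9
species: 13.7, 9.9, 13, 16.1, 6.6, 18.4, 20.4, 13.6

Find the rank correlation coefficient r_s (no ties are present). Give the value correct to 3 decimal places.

0.929

Rank density: 7, 2, 3, 5, 1, 6, 8, 4
Rank species: 5, 2, 3, 6, 1, 7, 8, 4
d = rank(density) − rank(species): 2, 0, 0, -1, 0, -1, 0, 0; Σd² = 6
ρ = 1 − 6Σd² / [n(n²−1)] = 1 − 6×6 / (8×63) = 1 − 36/504 ≈ 0.929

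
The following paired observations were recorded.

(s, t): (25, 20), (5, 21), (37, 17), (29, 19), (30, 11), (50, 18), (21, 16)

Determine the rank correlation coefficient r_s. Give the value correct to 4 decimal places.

-0.4286

Rank s: 3, 1, 6, 4, 5, 7, 2
Rank t: 6, 7, 3, 5, 1, 4, 2
d = rank(s) − rank(t): -3, -6, 3, -1, 4, 3, 0; Σd² = 80
ρ = 1 − 6Σd² / [n(n²−1)] = 1 − 6×80 / (7×48) = 1 − 480/336 ≈ -0.4286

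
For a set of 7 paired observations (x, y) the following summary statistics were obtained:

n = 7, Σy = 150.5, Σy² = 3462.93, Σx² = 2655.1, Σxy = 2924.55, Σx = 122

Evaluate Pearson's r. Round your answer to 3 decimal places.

0.870

r = (nΣxy − ΣxΣy) / √[(nΣx² − (Σx)²)(nΣy² − (Σy)²)]
Numerator: 7×2924.55 − 122×150.5 = 2110.85
Denominator: √[(18585.7 − 14884)(24240.51 − 22650.25)] = √[3701.7 × 1590.26] = 2426.2451
r = 2110.85 / 2426.2451 ≈ 0.870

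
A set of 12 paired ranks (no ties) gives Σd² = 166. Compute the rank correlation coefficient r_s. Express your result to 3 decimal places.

0.420

ρ = 1 − 6Σd² / [n(n²−1)] = 1 − 6×166 / (12×143)
  = 1 − 996/1716 = 1 − 0.5804 ≈ 0.420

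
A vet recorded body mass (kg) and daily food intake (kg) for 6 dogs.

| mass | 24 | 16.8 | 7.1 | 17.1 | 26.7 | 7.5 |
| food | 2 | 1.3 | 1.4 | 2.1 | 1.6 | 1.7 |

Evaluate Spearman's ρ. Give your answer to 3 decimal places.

Rank mass: 5, 3, 1, 4, 6, 2
Rank food: 5, 1, 2, 6, 3, 4
d = rank(mass) − rank(food): 0, 2, -1, -2, 3, -2; Σd² = 22
ρ = 1 − 6Σd² / [n(n²−1)] = 1 − 6×22 / (6×35) = 1 − 132/210 ≈ 0.371

0.371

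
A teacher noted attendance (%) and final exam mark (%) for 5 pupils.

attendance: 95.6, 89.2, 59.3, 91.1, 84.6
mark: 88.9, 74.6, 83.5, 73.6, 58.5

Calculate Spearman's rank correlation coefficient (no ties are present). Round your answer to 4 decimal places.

Rank attendance: 5, 3, 1, 4, 2
Rank mark: 5, 3, 4, 2, 1
d = rank(attendance) − rank(mark): 0, 0, -3, 2, 1; Σd² = 14
ρ = 1 − 6Σd² / [n(n²−1)] = 1 − 6×14 / (5×24) = 1 − 84/120 ≈ 0.3000

0.3000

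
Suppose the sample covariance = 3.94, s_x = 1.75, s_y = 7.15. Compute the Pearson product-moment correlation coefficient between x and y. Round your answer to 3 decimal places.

r = Cov(x,y) / (s_x · s_y) = 3.94 / (1.75 × 7.15)
  = 3.94 / 12.5125 ≈ 0.315

0.315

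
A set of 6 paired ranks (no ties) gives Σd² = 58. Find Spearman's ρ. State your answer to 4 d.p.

-0.6571

ρ = 1 − 6Σd² / [n(n²−1)] = 1 − 6×58 / (6×35)
  = 1 − 348/210 = 1 − 1.65714 ≈ -0.6571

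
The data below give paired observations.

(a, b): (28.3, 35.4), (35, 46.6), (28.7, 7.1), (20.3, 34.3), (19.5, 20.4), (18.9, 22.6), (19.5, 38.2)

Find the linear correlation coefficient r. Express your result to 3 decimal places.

0.254

n = 7, Σa = 170.2, Σb = 204.6, Σa² = 4379.38, Σb² = 7037.78, Σab = 5102.72
nΣab − ΣaΣb = 35719.04 − 34822.92 = 896.12
nΣa² − (Σa)² = 30655.66 − 28968.04 = 1687.62; nΣb² − (Σb)² = 49264.46 − 41861.16 = 7403.3
r = 896.12 / √(1687.62 × 7403.3) = 896.12 / 3534.6792 ≈ 0.254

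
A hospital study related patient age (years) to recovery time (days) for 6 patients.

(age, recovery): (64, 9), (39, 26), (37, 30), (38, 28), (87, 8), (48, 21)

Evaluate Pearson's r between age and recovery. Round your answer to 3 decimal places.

n = 6, Σx = 313, Σy = 122, Σx² = 18303, Σy² = 2946, Σxy = 5468
nΣxy − ΣxΣy = 32808 − 38186 = -5378
nΣx² − (Σx)² = 109818 − 97969 = 11849; nΣy² − (Σy)² = 17676 − 14884 = 2792
r = -5378 / √(11849 × 2792) = -5378 / 5751.7309 ≈ -0.935

-0.935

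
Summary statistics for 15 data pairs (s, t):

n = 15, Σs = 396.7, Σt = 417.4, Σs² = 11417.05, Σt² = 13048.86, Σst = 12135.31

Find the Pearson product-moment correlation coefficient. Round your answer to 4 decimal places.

0.9517

r = (nΣst − ΣsΣt) / √[(nΣs² − (Σs)²)(nΣt² − (Σt)²)]
Numerator: 15×12135.31 − 396.7×417.4 = 16447.07
Denominator: √[(171255.75 − 157370.89)(195732.9 − 174222.76)] = √[13884.86 × 21510.14] = 17281.9351
r = 16447.07 / 17281.9351 ≈ 0.9517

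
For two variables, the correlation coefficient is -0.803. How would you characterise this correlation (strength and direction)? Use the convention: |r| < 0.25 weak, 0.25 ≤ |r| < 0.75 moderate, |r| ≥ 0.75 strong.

r = -0.803 < 0 so the relationship is negative.
|r| = 0.803, which falls in the strong range.

strong negative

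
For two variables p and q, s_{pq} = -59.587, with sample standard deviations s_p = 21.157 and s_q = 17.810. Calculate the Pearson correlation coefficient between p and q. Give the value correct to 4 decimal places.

-0.1581

r = Cov(p,q) / (s_p · s_q) = -59.587 / (21.157 × 17.810)
  = -59.587 / 376.8062 ≈ -0.1581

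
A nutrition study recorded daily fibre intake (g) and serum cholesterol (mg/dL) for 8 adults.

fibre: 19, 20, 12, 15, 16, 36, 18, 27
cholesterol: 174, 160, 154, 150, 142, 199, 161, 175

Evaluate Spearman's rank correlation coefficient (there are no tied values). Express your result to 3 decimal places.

0.833

Rank fibre: 5, 6, 1, 2, 3, 8, 4, 7
Rank cholesterol: 6, 4, 3, 2, 1, 8, 5, 7
d = rank(fibre) − rank(cholesterol): -1, 2, -2, 0, 2, 0, -1, 0; Σd² = 14
ρ = 1 − 6Σd² / [n(n²−1)] = 1 − 6×14 / (8×63) = 1 − 84/504 ≈ 0.833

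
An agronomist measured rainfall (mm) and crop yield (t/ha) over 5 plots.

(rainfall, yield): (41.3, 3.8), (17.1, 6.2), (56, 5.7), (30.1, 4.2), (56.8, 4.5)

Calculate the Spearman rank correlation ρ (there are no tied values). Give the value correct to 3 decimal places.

-0.200

Rank rainfall: 3, 1, 4, 2, 5
Rank yield: 1, 5, 4, 2, 3
d = rank(rainfall) − rank(yield): 2, -4, 0, 0, 2; Σd² = 24
ρ = 1 − 6Σd² / [n(n²−1)] = 1 − 6×24 / (5×24) = 1 − 144/120 ≈ -0.200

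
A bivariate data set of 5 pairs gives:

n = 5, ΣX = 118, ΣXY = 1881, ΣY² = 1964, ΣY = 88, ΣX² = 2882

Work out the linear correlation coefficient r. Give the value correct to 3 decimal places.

r = (nΣXY − ΣXΣY) / √[(nΣX² − (ΣX)²)(nΣY² − (ΣY)²)]
Numerator: 5×1881 − 118×88 = -979
Denominator: √[(14410 − 13924)(9820 − 7744)] = √[486 × 2076] = 1004.4581
r = -979 / 1004.4581 ≈ -0.975

-0.975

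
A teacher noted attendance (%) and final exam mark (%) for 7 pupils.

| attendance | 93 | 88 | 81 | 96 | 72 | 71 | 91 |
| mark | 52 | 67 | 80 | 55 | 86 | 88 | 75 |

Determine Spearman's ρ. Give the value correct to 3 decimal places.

-0.929

Rank attendance: 6, 4, 3, 7, 2, 1, 5
Rank mark: 1, 3, 5, 2, 6, 7, 4
d = rank(attendance) − rank(mark): 5, 1, -2, 5, -4, -6, 1; Σd² = 108
ρ = 1 − 6Σd² / [n(n²−1)] = 1 − 6×108 / (7×48) = 1 − 648/336 ≈ -0.929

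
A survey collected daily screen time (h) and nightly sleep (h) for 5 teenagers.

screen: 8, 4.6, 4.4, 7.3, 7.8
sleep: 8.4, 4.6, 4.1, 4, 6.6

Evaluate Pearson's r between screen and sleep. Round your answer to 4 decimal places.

0.6818

n = 5, Σx = 32.1, Σy = 27.7, Σx² = 218.65, Σy² = 168.09, Σxy = 187.08
nΣxy − ΣxΣy = 935.4 − 889.17 = 46.23
nΣx² − (Σx)² = 1093.25 − 1030.41 = 62.84; nΣy² − (Σy)² = 840.45 − 767.29 = 73.16
r = 46.23 / √(62.84 × 73.16) = 46.23 / 67.8039 ≈ 0.6818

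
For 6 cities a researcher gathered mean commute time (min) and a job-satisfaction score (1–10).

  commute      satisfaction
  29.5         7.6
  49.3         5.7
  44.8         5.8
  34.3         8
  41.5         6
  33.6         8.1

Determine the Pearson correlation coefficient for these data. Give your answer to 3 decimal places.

-0.903

n = 6, Σx = 233, Σy = 41.2, Σx² = 9335.48, Σy² = 289.5, Σxy = 1560.61
nΣxy − ΣxΣy = 9363.66 − 9599.6 = -235.94
nΣx² − (Σx)² = 56012.88 − 54289 = 1723.88; nΣy² − (Σy)² = 1737 − 1697.44 = 39.56
r = -235.94 / √(1723.88 × 39.56) = -235.94 / 261.1450 ≈ -0.903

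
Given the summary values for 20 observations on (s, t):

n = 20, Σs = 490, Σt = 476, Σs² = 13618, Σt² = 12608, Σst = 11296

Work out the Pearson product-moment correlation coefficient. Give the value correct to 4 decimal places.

r = (nΣst − ΣsΣt) / √[(nΣs² − (Σs)²)(nΣt² − (Σt)²)]
Numerator: 20×11296 − 490×476 = -7320
Denominator: √[(272360 − 240100)(252160 − 226576)] = √[32260 × 25584] = 28728.7285
r = -7320 / 28728.7285 ≈ -0.2548

-0.2548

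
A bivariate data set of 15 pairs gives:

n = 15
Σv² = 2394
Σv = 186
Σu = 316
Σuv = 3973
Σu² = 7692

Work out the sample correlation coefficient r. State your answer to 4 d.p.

0.1813

r = (nΣuv − ΣuΣv) / √[(nΣu² − (Σu)²)(nΣv² − (Σv)²)]
Numerator: 15×3973 − 316×186 = 819
Denominator: √[(115380 − 99856)(35910 − 34596)] = √[15524 × 1314] = 4516.4738
r = 819 / 4516.4738 ≈ 0.1813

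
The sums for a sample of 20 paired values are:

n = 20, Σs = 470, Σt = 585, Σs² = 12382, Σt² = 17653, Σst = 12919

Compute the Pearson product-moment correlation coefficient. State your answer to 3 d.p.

r = (nΣst − ΣsΣt) / √[(nΣs² − (Σs)²)(nΣt² − (Σt)²)]
Numerator: 20×12919 − 470×585 = -16570
Denominator: √[(247640 − 220900)(353060 − 342225)] = √[26740 × 10835] = 17021.3954
r = -16570 / 17021.3954 ≈ -0.973

-0.973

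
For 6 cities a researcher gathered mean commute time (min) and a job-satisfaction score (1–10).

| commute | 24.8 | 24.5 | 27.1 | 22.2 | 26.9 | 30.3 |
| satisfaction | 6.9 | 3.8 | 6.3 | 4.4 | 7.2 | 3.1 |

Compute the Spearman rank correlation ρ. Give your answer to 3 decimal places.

Rank commute: 3, 2, 5, 1, 4, 6
Rank satisfaction: 5, 2, 4, 3, 6, 1
d = rank(commute) − rank(satisfaction): -2, 0, 1, -2, -2, 5; Σd² = 38
ρ = 1 − 6Σd² / [n(n²−1)] = 1 − 6×38 / (6×35) = 1 − 228/210 ≈ -0.086

-0.086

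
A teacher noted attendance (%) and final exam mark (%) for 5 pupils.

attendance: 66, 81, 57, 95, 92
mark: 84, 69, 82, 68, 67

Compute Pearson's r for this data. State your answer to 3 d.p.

n = 5, Σx = 391, Σy = 370, Σx² = 31655, Σy² = 27654, Σxy = 28431
nΣxy − ΣxΣy = 142155 − 144670 = -2515
nΣx² − (Σx)² = 158275 − 152881 = 5394; nΣy² − (Σy)² = 138270 − 136900 = 1370
r = -2515 / √(5394 × 1370) = -2515 / 2718.4150 ≈ -0.925

-0.925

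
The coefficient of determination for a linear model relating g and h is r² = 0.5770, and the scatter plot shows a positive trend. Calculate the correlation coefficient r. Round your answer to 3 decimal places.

|r| = √0.5770 = 0.760
The association is positive, so r = 0.760.

0.760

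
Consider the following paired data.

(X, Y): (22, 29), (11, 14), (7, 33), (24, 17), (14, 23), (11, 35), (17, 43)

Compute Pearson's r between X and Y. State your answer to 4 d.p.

n = 7, ΣX = 106, ΣY = 194, ΣX² = 1836, ΣY² = 6018, ΣXY = 2869
nΣXY − ΣXΣY = 20083 − 20564 = -481
nΣX² − (ΣX)² = 12852 − 11236 = 1616; nΣY² − (ΣY)² = 42126 − 37636 = 4490
r = -481 / √(1616 × 4490) = -481 / 2693.6666 ≈ -0.1786

-0.1786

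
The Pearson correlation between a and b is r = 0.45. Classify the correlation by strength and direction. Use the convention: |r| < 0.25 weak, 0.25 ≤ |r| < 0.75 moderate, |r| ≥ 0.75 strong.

moderate positive

r = 0.45 > 0 so the relationship is positive.
|r| = 0.45, which falls in the moderate range.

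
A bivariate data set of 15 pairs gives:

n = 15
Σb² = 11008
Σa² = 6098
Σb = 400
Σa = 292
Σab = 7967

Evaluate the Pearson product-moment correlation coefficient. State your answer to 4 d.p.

r = (nΣab − ΣaΣb) / √[(nΣa² − (Σa)²)(nΣb² − (Σb)²)]
Numerator: 15×7967 − 292×400 = 2705
Denominator: √[(91470 − 85264)(165120 − 160000)] = √[6206 × 5120] = 5636.9070
r = 2705 / 5636.9070 ≈ 0.4799

0.4799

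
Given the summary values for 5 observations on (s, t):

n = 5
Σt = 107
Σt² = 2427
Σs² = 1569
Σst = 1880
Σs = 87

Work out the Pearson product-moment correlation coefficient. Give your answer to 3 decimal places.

0.209

r = (nΣst − ΣsΣt) / √[(nΣs² − (Σs)²)(nΣt² − (Σt)²)]
Numerator: 5×1880 − 87×107 = 91
Denominator: √[(7845 − 7569)(12135 − 11449)] = √[276 × 686] = 435.1276
r = 91 / 435.1276 ≈ 0.209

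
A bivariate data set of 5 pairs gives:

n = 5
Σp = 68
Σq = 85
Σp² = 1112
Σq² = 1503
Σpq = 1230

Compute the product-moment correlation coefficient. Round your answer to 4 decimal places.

0.7102

r = (nΣpq − ΣpΣq) / √[(nΣp² − (Σp)²)(nΣq² − (Σq)²)]
Numerator: 5×1230 − 68×85 = 370
Denominator: √[(5560 − 4624)(7515 − 7225)] = √[936 × 290] = 520.9990
r = 370 / 520.9990 ≈ 0.7102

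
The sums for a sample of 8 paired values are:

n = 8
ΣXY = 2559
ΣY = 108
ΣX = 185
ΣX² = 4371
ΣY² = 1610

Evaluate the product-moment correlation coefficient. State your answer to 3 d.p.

r = (nΣXY − ΣXΣY) / √[(nΣX² − (ΣX)²)(nΣY² − (ΣY)²)]
Numerator: 8×2559 − 185×108 = 492
Denominator: √[(34968 − 34225)(12880 − 11664)] = √[743 × 1216] = 950.5199
r = 492 / 950.5199 ≈ 0.518

0.518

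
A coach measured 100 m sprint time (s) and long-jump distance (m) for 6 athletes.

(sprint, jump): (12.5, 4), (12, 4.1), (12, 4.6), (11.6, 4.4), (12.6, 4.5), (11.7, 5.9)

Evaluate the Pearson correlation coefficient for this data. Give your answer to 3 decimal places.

n = 6, Σx = 72.4, Σy = 27.5, Σx² = 874.46, Σy² = 128.39, Σxy = 331.17
nΣxy − ΣxΣy = 1987.02 − 1991 = -3.98
nΣx² − (Σx)² = 5246.76 − 5241.76 = 5; nΣy² − (Σy)² = 770.34 − 756.25 = 14.09
r = -3.98 / √(5 × 14.09) = -3.98 / 8.3934 ≈ -0.474

-0.474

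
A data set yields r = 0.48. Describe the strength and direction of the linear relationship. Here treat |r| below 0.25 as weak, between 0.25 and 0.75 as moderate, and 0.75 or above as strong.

moderate positive

r = 0.48 > 0 so the relationship is positive.
|r| = 0.48, which falls in the moderate range.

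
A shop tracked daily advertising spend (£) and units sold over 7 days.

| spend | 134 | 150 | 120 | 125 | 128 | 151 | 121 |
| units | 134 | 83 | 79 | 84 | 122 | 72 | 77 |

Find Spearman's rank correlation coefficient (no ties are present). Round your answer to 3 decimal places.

0.000

Rank spend: 5, 6, 1, 3, 4, 7, 2
Rank units: 7, 4, 3, 5, 6, 1, 2
d = rank(spend) − rank(units): -2, 2, -2, -2, -2, 6, 0; Σd² = 56
ρ = 1 − 6Σd² / [n(n²−1)] = 1 − 6×56 / (7×48) = 1 − 336/336 ≈ 0.000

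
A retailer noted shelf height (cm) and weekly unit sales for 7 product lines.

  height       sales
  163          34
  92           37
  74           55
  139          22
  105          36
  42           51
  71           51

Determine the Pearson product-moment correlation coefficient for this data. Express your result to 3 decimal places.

n = 7, Σx = 686, Σy = 286, Σx² = 77660, Σy² = 12532, Σxy = 25617
nΣxy − ΣxΣy = 179319 − 196196 = -16877
nΣx² − (Σx)² = 543620 − 470596 = 73024; nΣy² − (Σy)² = 87724 − 81796 = 5928
r = -16877 / √(73024 × 5928) = -16877 / 20805.9192 ≈ -0.811

-0.811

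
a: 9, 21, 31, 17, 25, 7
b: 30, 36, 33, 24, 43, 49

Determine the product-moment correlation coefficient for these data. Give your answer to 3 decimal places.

-0.160

n = 6, Σa = 110, Σb = 215, Σa² = 2446, Σb² = 8111, Σab = 3875
nΣab − ΣaΣb = 23250 − 23650 = -400
nΣa² − (Σa)² = 14676 − 12100 = 2576; nΣb² − (Σb)² = 48666 − 46225 = 2441
r = -400 / √(2576 × 2441) = -400 / 2507.5917 ≈ -0.160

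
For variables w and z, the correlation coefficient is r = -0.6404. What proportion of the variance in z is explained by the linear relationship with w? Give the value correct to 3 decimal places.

0.410

r² = (-0.6404)² = 0.410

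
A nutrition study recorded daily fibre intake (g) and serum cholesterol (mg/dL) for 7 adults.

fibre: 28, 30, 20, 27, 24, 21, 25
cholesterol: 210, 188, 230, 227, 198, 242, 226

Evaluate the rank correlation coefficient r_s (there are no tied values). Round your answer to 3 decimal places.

Rank fibre: 6, 7, 1, 5, 3, 2, 4
Rank cholesterol: 3, 1, 6, 5, 2, 7, 4
d = rank(fibre) − rank(cholesterol): 3, 6, -5, 0, 1, -5, 0; Σd² = 96
ρ = 1 − 6Σd² / [n(n²−1)] = 1 − 6×96 / (7×48) = 1 − 576/336 ≈ -0.714

-0.714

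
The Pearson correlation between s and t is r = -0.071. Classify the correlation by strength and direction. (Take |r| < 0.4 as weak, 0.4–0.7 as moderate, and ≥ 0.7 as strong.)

weak negative

r = -0.071 < 0 so the relationship is negative.
|r| = 0.071, which falls in the weak range.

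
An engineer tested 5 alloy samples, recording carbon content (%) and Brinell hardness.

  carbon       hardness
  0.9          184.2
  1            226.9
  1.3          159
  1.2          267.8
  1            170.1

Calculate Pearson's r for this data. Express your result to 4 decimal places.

n = 5, Σx = 5.4, Σy = 1008, Σx² = 5.94, Σy² = 211345.1, Σxy = 1090.84
nΣxy − ΣxΣy = 5454.2 − 5443.2 = 11
nΣx² − (Σx)² = 29.7 − 29.16 = 0.54; nΣy² − (Σy)² = 1056725.5 − 1016064 = 40661.5
r = 11 / √(0.54 × 40661.5) = 11 / 148.1797 ≈ 0.0742

0.0742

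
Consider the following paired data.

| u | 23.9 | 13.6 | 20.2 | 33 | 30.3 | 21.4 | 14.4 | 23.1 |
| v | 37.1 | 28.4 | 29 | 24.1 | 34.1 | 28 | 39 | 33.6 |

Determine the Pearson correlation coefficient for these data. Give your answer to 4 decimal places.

-0.2961

n = 8, Σu = 179.9, Σv = 253.3, Σu² = 4370.23, Σv² = 8201.55, Σuv = 5624.22
nΣuv − ΣuΣv = 44993.76 − 45568.67 = -574.91
nΣu² − (Σu)² = 34961.84 − 32364.01 = 2597.83; nΣv² − (Σv)² = 65612.4 − 64160.89 = 1451.51
r = -574.91 / √(2597.83 × 1451.51) = -574.91 / 1941.8487 ≈ -0.2961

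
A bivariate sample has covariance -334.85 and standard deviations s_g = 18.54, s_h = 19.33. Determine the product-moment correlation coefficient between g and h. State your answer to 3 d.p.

-0.934

r = Cov(g,h) / (s_g · s_h) = -334.85 / (18.54 × 19.33)
  = -334.85 / 358.3782 ≈ -0.934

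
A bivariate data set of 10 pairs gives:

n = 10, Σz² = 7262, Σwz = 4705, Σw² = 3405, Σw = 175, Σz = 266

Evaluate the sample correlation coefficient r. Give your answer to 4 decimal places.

0.1979

r = (nΣwz − ΣwΣz) / √[(nΣw² − (Σw)²)(nΣz² − (Σz)²)]
Numerator: 10×4705 − 175×266 = 500
Denominator: √[(34050 − 30625)(72620 − 70756)] = √[3425 × 1864] = 2526.6974
r = 500 / 2526.6974 ≈ 0.1979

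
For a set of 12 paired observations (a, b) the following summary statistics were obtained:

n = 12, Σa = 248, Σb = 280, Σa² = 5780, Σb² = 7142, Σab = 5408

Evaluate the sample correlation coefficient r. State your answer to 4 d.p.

r = (nΣab − ΣaΣb) / √[(nΣa² − (Σa)²)(nΣb² − (Σb)²)]
Numerator: 12×5408 − 248×280 = -4544
Denominator: √[(69360 − 61504)(85704 − 78400)] = √[7856 × 7304] = 7574.9735
r = -4544 / 7574.9735 ≈ -0.5999

-0.5999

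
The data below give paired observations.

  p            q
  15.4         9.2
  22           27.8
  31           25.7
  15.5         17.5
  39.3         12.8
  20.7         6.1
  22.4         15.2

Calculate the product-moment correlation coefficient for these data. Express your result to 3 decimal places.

0.181

n = 7, Σp = 166.3, Σq = 114.3, Σp² = 4397.15, Σq² = 2256.31, Σpq = 2791.02
nΣpq − ΣpΣq = 19537.14 − 19008.09 = 529.05
nΣp² − (Σp)² = 30780.05 − 27655.69 = 3124.36; nΣq² − (Σq)² = 15794.17 − 13064.49 = 2729.68
r = 529.05 / √(3124.36 × 2729.68) = 529.05 / 2920.3601 ≈ 0.181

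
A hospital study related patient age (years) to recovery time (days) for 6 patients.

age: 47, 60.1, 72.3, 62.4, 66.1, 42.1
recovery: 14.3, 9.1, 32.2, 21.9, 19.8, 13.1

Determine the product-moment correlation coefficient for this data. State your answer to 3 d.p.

0.705

n = 6, Σx = 350, Σy = 110.4, Σx² = 21083.68, Σy² = 2367.4, Σxy = 6773.92
nΣxy − ΣxΣy = 40643.52 − 38640 = 2003.52
nΣx² − (Σx)² = 126502.08 − 122500 = 4002.08; nΣy² − (Σy)² = 14204.4 − 12188.16 = 2016.24
r = 2003.52 / √(4002.08 × 2016.24) = 2003.52 / 2840.6256 ≈ 0.705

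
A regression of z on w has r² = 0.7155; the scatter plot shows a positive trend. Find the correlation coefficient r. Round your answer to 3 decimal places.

0.846

|r| = √0.7155 = 0.846
The association is positive, so r = 0.846.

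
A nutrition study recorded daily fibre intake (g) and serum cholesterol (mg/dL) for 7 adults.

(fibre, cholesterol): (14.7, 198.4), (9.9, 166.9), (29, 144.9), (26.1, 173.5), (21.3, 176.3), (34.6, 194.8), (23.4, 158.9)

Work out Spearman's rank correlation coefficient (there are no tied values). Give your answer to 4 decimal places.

-0.1429

Rank fibre: 2, 1, 6, 5, 3, 7, 4
Rank cholesterol: 7, 3, 1, 4, 5, 6, 2
d = rank(fibre) − rank(cholesterol): -5, -2, 5, 1, -2, 1, 2; Σd² = 64
ρ = 1 − 6Σd² / [n(n²−1)] = 1 − 6×64 / (7×48) = 1 − 384/336 ≈ -0.1429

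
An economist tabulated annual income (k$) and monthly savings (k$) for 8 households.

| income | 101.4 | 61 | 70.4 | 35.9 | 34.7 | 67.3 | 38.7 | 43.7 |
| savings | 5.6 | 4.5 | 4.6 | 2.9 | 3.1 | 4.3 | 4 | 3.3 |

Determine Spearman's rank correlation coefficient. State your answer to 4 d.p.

Rank income: 8, 5, 7, 2, 1, 6, 3, 4
Rank savings: 8, 6, 7, 1, 2, 5, 4, 3
d = rank(income) − rank(savings): 0, -1, 0, 1, -1, 1, -1, 1; Σd² = 6
ρ = 1 − 6Σd² / [n(n²−1)] = 1 − 6×6 / (8×63) = 1 − 36/504 ≈ 0.9286

0.9286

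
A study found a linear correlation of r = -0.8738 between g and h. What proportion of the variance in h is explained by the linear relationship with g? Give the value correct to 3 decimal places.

r² = (-0.8738)² = 0.764

0.764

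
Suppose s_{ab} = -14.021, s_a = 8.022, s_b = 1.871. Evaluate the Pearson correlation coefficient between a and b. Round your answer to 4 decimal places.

r = Cov(a,b) / (s_a · s_b) = -14.021 / (8.022 × 1.871)
  = -14.021 / 15.0092 ≈ -0.9342

-0.9342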